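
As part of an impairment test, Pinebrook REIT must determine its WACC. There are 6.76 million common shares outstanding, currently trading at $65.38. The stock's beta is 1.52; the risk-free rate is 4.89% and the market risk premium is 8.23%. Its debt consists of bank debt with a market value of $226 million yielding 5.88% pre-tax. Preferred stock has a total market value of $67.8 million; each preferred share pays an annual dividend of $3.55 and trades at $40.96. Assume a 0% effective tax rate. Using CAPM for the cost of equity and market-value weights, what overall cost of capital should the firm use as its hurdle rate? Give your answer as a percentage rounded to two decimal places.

Cost of equity via CAPM: Re = 4.89% + 1.52 × 8.23% = 17.3996%.
Cost of preferred: Rp = 3.55 / 40.96 = 8.6670%.
Market value of equity E = 65.38 × 6.76m = 441.9688m.
Total capital V = 441.9688 + 67.8 + 226 = 735.7688.
Equity: weight = 441.9688/735.7688 = 0.6007; cost = 17.3996%.
Preferred: weight = 67.8/735.7688 = 0.0921; cost = 8.667%.
Bank debt: weight = 226/735.7688 = 0.3072; after-tax cost = 5.88% × (1 − 0%) = 5.8800%.
WACC = 0.6007 × 17.3996% + 0.0921 × 8.6670% + 0.3072 × 5.8800% = 13.0565%.

13.06%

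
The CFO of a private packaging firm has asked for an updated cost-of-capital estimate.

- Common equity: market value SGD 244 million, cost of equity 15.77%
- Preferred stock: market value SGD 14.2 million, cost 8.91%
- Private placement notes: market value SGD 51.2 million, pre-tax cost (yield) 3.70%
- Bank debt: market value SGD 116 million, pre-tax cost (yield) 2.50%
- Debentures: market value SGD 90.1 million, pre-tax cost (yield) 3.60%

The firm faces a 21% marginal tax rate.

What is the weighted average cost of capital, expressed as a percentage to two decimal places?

8.94%

Total capital V = 244 + 14.2 + 51.2 + 116 + 90.1 = 515.5.
Equity: weight = 244/515.5 = 0.4733; cost = 15.77%.
Preferred: weight = 14.2/515.5 = 0.0275; cost = 8.91%.
Private placement notes: weight = 51.2/515.5 = 0.0993; after-tax cost = 3.7% × (1 − 21%) = 2.9230%.
Bank debt: weight = 116/515.5 = 0.2250; after-tax cost = 2.5% × (1 − 21%) = 1.9750%.
Debentures: weight = 90.1/515.5 = 0.1748; after-tax cost = 3.6% × (1 − 21%) = 2.8440%.
WACC = 0.4733 × 15.7700% + 0.0275 × 8.9100% + 0.0993 × 2.9230% + 0.2250 × 1.9750% + 0.1748 × 2.8440% = 8.9416%.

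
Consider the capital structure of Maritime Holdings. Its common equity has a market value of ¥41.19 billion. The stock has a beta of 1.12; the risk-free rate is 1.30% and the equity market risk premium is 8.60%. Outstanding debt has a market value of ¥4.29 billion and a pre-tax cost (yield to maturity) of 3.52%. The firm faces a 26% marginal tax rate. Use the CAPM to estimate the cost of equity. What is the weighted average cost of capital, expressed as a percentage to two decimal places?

Cost of equity via CAPM: Re = 1.3% + 1.12 × 8.6% = 10.9320%.
Total capital V = 41.19 + 4.29 = 45.48.
Equity: weight = 41.19/45.48 = 0.9057; cost = 10.932%.
Debt: weight = 4.29/45.48 = 0.0943; after-tax cost = 3.52% × (1 − 26%) = 2.6048%.
WACC = 0.9057 × 10.9320% + 0.0943 × 2.6048% = 10.1465%.

10.15%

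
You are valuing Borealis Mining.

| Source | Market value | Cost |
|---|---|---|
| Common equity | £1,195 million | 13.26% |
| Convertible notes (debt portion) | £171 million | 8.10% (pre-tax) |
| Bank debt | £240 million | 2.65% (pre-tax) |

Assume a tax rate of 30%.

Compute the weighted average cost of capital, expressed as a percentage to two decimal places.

10.75%

Total capital V = 1195 + 171 + 240 = 1606.
Equity: weight = 1195/1606 = 0.7441; cost = 13.26%.
Convertible notes (debt portion): weight = 171/1606 = 0.1065; after-tax cost = 8.1% × (1 − 30%) = 5.6700%.
Bank debt: weight = 240/1606 = 0.1494; after-tax cost = 2.65% × (1 − 30%) = 1.8550%.
WACC = 0.7441 × 13.2600% + 0.1065 × 5.6700% + 0.1494 × 1.8550% = 10.7475%.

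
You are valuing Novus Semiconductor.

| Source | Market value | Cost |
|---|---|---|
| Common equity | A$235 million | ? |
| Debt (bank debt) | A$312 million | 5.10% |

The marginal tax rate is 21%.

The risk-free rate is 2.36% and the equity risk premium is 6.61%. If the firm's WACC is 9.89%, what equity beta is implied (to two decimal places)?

2.32

Total capital V = 235 + 312 = 547.
Equity weight = 235/547 = 0.4296.
Bank debt weight = 312/547 = 0.5704.
Debt contribution = 0.5704 × 5.1% × (1 − 21%) = 2.2981%.
Required equity contribution = 9.89% − 2.2981% = 7.5919%  ⇒  Re = 17.6714%.
CAPM: 17.6714% = 2.36% + β × 6.61%  ⇒  β = 2.3164.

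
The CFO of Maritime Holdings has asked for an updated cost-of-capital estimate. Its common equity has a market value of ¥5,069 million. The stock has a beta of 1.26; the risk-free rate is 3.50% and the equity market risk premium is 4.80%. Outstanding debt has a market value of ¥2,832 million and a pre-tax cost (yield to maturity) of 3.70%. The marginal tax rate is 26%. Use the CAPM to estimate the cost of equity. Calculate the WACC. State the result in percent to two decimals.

Cost of equity via CAPM: Re = 3.5% + 1.26 × 4.8% = 9.5480%.
Total capital V = 5069 + 2832 = 7901.
Equity: weight = 5069/7901 = 0.6416; cost = 9.548%.
Debt: weight = 2832/7901 = 0.3584; after-tax cost = 3.7% × (1 − 26%) = 2.7380%.
WACC = 0.6416 × 9.5480% + 0.3584 × 2.7380% = 7.1071%.

7.11%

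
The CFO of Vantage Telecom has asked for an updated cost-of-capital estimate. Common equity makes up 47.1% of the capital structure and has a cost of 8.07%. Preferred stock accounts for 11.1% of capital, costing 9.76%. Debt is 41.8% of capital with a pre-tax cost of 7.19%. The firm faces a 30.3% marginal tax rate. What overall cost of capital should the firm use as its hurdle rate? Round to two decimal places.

After-tax cost of debt = 7.19% × (1 − 30.3%) = 5.0114%.
WACC = 0.471 × 8.0700% + 0.111 × 9.7600% + 0.418 × 5.0114% = 6.9791%.

6.98%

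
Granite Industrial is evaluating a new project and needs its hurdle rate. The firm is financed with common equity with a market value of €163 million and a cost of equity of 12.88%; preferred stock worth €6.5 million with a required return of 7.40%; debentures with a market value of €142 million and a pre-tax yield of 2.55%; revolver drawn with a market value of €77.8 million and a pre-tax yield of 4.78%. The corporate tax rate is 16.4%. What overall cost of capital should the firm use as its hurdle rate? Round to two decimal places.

7.09%

Total capital V = 163 + 6.5 + 142 + 77.8 = 389.3.
Equity: weight = 163/389.3 = 0.4187; cost = 12.88%.
Preferred: weight = 6.5/389.3 = 0.0167; cost = 7.4%.
Debentures: weight = 142/389.3 = 0.3648; after-tax cost = 2.55% × (1 − 16.4%) = 2.1318%.
Revolver drawn: weight = 77.8/389.3 = 0.1998; after-tax cost = 4.78% × (1 − 16.4%) = 3.9961%.
WACC = 0.4187 × 12.8800% + 0.0167 × 7.4000% + 0.3648 × 2.1318% + 0.1998 × 3.9961% = 7.0926%.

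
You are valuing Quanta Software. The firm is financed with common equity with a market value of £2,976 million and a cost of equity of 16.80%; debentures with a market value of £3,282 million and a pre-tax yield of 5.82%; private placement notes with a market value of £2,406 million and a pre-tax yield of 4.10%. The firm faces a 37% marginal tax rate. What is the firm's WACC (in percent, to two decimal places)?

Total capital V = 2976 + 3282 + 2406 = 8664.
Equity: weight = 2976/8664 = 0.3435; cost = 16.8%.
Debentures: weight = 3282/8664 = 0.3788; after-tax cost = 5.82% × (1 − 37%) = 3.6666%.
Private placement notes: weight = 2406/8664 = 0.2777; after-tax cost = 4.1% × (1 − 37%) = 2.5830%.
WACC = 0.3435 × 16.8000% + 0.3788 × 3.6666% + 0.2777 × 2.5830% = 7.8769%.

7.88%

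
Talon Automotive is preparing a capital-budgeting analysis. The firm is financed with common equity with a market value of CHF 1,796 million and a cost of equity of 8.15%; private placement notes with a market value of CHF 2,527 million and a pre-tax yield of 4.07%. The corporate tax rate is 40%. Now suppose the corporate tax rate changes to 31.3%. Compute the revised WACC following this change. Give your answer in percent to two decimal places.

5.02%

After the change:
Total capital V = 1796 + 2527 = 4323.
Equity: weight = 1796/4323 = 0.4155; cost = 8.15%.
Private placement notes: weight = 2527/4323 = 0.5845; after-tax cost = 4.07% × (1 − 31.3%) = 2.7961%.
WACC = 0.4155 × 8.1500% + 0.5845 × 2.7961% = 5.0204%.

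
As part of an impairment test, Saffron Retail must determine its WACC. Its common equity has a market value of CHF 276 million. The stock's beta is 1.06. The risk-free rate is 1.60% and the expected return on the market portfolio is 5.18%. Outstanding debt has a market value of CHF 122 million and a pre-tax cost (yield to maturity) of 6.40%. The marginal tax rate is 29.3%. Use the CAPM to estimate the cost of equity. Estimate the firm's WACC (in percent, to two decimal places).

5.13%

Market risk premium = 5.18% − 1.6% = 3.58%.
Cost of equity via CAPM: Re = 1.6% + 1.06 × 3.58% = 5.3948%.
Total capital V = 276 + 122 = 398.
Equity: weight = 276/398 = 0.6935; cost = 5.3948%.
Debt: weight = 122/398 = 0.3065; after-tax cost = 6.4% × (1 − 29.3%) = 4.5248%.
WACC = 0.6935 × 5.3948% + 0.3065 × 4.5248% = 5.1281%.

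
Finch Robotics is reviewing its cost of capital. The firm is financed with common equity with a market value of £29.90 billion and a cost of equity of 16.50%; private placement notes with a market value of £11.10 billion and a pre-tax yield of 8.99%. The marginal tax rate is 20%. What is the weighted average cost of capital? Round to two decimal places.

13.98%

Total capital V = 29.9 + 11.1 = 41.
Equity: weight = 29.9/41 = 0.7293; cost = 16.5%.
Private placement notes: weight = 11.1/41 = 0.2707; after-tax cost = 8.99% × (1 − 20%) = 7.1920%.
WACC = 0.7293 × 16.5000% + 0.2707 × 7.1920% = 13.9800%.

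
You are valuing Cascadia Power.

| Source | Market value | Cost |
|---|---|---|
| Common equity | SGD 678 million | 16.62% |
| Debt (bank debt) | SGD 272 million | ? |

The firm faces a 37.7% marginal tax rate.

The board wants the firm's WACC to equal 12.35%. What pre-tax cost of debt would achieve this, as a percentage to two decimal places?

Total capital V = 678 + 272 = 950.
Equity weight = 678/950 = 0.7137.
Bank debt weight = 272/950 = 0.2863.
Equity contribution = 0.7137 × 16.62% = 11.8614%.
Remaining for debt = 12.35% − 11.8614% = 0.4886%.
Rd × (1 − 37.7%) × 0.2863 = 0.4886%  ⇒  Rd = 2.7390%.

2.74%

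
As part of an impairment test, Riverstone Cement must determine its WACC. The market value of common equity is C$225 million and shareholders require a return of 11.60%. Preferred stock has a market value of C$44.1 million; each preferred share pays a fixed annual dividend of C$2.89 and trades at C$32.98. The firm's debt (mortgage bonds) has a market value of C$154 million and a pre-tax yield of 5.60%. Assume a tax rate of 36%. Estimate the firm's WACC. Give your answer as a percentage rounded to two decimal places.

8.39%

Cost of preferred: Rp = 2.89 / 32.98 = 8.7629%.
Total capital V = 225 + 44.1 + 154 = 423.1.
Equity: weight = 225/423.1 = 0.5318; cost = 11.6%.
Preferred: weight = 44.1/423.1 = 0.1042; cost = 8.7629%.
Mortgage bonds: weight = 154/423.1 = 0.3640; after-tax cost = 5.6% × (1 − 36%) = 3.5840%.
WACC = 0.5318 × 11.6000% + 0.1042 × 8.7629% + 0.3640 × 3.5840% = 8.3866%.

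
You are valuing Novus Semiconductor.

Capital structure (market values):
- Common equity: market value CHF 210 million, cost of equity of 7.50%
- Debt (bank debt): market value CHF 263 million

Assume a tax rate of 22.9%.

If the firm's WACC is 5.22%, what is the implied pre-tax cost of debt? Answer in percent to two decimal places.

Total capital V = 210 + 263 = 473.
Equity weight = 210/473 = 0.4440.
Bank debt weight = 263/473 = 0.5560.
Equity contribution = 0.4440 × 7.5% = 3.3298%.
Remaining for debt = 5.22% − 3.3298% = 1.8902%.
Rd × (1 − 22.9%) × 0.5560 = 1.8902%  ⇒  Rd = 4.4092%.

4.41%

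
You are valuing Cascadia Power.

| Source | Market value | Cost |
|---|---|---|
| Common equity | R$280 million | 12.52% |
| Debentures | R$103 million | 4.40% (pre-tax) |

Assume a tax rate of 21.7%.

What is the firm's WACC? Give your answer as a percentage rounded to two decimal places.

10.08%

Total capital V = 280 + 103 = 383.
Equity: weight = 280/383 = 0.7311; cost = 12.52%.
Debentures: weight = 103/383 = 0.2689; after-tax cost = 4.4% × (1 − 21.7%) = 3.4452%.
WACC = 0.7311 × 12.5200% + 0.2689 × 3.4452% = 10.0795%.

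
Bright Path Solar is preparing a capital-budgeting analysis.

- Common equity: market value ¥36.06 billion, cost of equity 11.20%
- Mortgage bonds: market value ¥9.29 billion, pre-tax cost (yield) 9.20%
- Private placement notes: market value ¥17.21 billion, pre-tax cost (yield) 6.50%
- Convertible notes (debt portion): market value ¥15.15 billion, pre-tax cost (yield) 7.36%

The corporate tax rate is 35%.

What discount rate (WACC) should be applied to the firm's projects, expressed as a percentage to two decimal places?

7.78%

Total capital V = 36.06 + 9.29 + 17.21 + 15.15 = 77.71.
Equity: weight = 36.06/77.71 = 0.4640; cost = 11.2%.
Mortgage bonds: weight = 9.29/77.71 = 0.1195; after-tax cost = 9.2% × (1 − 35%) = 5.9800%.
Private placement notes: weight = 17.21/77.71 = 0.2215; after-tax cost = 6.5% × (1 − 35%) = 4.2250%.
Convertible notes (debt portion): weight = 15.15/77.71 = 0.1950; after-tax cost = 7.36% × (1 − 35%) = 4.7840%.
WACC = 0.4640 × 11.2000% + 0.1195 × 5.9800% + 0.2215 × 4.2250% + 0.1950 × 4.7840% = 7.7804%.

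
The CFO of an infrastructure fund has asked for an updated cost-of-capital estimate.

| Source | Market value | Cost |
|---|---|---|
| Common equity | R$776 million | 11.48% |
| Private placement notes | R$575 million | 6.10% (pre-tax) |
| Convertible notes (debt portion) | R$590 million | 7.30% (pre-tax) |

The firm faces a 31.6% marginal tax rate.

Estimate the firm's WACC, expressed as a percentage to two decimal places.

Total capital V = 776 + 575 + 590 = 1941.
Equity: weight = 776/1941 = 0.3998; cost = 11.48%.
Private placement notes: weight = 575/1941 = 0.2962; after-tax cost = 6.1% × (1 − 31.6%) = 4.1724%.
Convertible notes (debt portion): weight = 590/1941 = 0.3040; after-tax cost = 7.3% × (1 − 31.6%) = 4.9932%.
WACC = 0.3998 × 11.4800% + 0.2962 × 4.1724% + 0.3040 × 4.9932% = 7.3434%.

7.34%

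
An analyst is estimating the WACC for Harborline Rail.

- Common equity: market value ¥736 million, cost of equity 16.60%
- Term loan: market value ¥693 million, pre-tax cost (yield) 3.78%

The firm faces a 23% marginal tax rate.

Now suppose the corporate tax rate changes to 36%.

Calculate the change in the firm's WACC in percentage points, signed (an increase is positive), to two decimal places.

Current WACC:
Total capital V = 736 + 693 = 1429.
Equity: weight = 736/1429 = 0.5150; cost = 16.6%.
Term loan: weight = 693/1429 = 0.4850; after-tax cost = 3.78% × (1 − 23%) = 2.9106%.
WACC = 0.5150 × 16.6000% + 0.4850 × 2.9106% = 9.9613%.
After the change:
Total capital V = 736 + 693 = 1429.
Equity: weight = 736/1429 = 0.5150; cost = 16.6%.
Term loan: weight = 693/1429 = 0.4850; after-tax cost = 3.78% × (1 − 36%) = 2.4192%.
WACC = 0.5150 × 16.6000% + 0.4850 × 2.4192% = 9.7230%.
Change in WACC = 9.7230% − 9.9613% = -0.2383 pp.

-0.24 pp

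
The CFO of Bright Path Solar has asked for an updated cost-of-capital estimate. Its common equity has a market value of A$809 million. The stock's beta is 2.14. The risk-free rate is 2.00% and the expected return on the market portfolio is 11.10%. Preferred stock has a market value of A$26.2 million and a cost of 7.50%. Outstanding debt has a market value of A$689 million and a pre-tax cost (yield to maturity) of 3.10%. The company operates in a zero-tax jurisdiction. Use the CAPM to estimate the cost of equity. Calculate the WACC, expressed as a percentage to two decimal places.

12.93%

Market risk premium = 11.1% − 2.0% = 9.1%.
Cost of equity via CAPM: Re = 2.0% + 2.14 × 9.1% = 21.4740%.
Total capital V = 809 + 26.2 + 689 = 1524.2.
Equity: weight = 809/1524.2 = 0.5308; cost = 21.474%.
Preferred: weight = 26.2/1524.2 = 0.0172; cost = 7.5%.
Debt: weight = 689/1524.2 = 0.4520; after-tax cost = 3.1% × (1 − 0%) = 3.1000%.
WACC = 0.5308 × 21.4740% + 0.0172 × 7.5000% + 0.4520 × 3.1000% = 12.9280%.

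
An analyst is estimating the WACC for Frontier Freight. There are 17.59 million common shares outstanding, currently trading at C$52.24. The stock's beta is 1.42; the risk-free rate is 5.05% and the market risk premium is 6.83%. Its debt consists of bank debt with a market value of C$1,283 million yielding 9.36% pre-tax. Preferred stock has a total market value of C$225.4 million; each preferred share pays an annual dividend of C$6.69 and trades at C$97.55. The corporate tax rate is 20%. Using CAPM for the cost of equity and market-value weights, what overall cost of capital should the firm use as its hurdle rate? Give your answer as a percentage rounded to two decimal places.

10.18%

Cost of equity via CAPM: Re = 5.05% + 1.42 × 6.83% = 14.7486%.
Cost of preferred: Rp = 6.69 / 97.55 = 6.8580%.
Market value of equity E = 52.24 × 17.59m = 918.9016m.
Total capital V = 918.9016 + 225.4 + 1283 = 2427.3016.
Equity: weight = 918.9016/2427.3016 = 0.3786; cost = 14.7486%.
Preferred: weight = 225.4/2427.3016 = 0.0929; cost = 6.858%.
Bank debt: weight = 1283/2427.3016 = 0.5286; after-tax cost = 9.36% × (1 − 20%) = 7.4880%.
WACC = 0.3786 × 14.7486% + 0.0929 × 6.8580% + 0.5286 × 7.4880% = 10.1781%.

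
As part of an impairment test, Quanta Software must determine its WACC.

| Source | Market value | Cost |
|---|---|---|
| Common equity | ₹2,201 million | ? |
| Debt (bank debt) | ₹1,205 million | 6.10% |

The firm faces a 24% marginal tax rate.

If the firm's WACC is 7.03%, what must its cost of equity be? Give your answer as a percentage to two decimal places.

Total capital V = 2201 + 1205 = 3406.
Equity weight = 2201/3406 = 0.6462.
Bank debt weight = 1205/3406 = 0.3538.
Debt contribution = 0.3538 × 6.1% × (1 − 24%) = 1.6402%.
Required equity contribution = 7.03% − 1.6402% = 5.3898%.
Re = 5.3898% / 0.6462 = 8.3407%.

8.34%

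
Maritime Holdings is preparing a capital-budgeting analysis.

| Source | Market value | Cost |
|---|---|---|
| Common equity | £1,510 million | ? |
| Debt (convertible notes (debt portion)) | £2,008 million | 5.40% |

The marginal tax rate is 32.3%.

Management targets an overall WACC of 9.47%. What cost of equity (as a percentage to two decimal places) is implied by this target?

17.20%

Total capital V = 1510 + 2008 = 3518.
Equity weight = 1510/3518 = 0.4292.
Convertible notes (debt portion) weight = 2008/3518 = 0.5708.
Debt contribution = 0.5708 × 5.4% × (1 − 32.3%) = 2.0867%.
Required equity contribution = 9.47% − 2.0867% = 7.3833%.
Re = 7.3833% / 0.4292 = 17.2017%.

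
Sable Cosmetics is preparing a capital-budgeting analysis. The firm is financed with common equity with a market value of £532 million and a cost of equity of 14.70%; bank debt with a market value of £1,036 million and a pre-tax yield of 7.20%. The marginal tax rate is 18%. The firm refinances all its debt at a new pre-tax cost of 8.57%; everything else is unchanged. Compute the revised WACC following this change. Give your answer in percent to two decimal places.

After the change:
Total capital V = 532 + 1036 = 1568.
Equity: weight = 532/1568 = 0.3393; cost = 14.7%.
Bank debt: weight = 1036/1568 = 0.6607; after-tax cost = 8.57% × (1 − 18%) = 7.0274%.
WACC = 0.3393 × 14.7000% + 0.6607 × 7.0274% = 9.6306%.

9.63%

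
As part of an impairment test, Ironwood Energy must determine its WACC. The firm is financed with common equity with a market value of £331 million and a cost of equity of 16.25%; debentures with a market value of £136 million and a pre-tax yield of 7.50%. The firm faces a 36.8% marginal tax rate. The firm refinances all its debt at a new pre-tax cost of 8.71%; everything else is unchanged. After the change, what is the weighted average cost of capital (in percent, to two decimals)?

After the change:
Total capital V = 331 + 136 = 467.
Equity: weight = 331/467 = 0.7088; cost = 16.25%.
Debentures: weight = 136/467 = 0.2912; after-tax cost = 8.71% × (1 − 36.8%) = 5.5047%.
WACC = 0.7088 × 16.2500% + 0.2912 × 5.5047% = 13.1208%.

13.12%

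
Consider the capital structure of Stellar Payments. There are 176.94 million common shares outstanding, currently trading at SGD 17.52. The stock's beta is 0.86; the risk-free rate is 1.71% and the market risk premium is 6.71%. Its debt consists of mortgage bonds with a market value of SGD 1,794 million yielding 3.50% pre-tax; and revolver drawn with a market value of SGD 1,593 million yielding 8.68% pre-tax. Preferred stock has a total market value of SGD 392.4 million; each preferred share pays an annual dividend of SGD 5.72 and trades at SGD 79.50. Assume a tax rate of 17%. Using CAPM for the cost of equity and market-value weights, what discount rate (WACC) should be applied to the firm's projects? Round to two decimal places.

Cost of equity via CAPM: Re = 1.71% + 0.86 × 6.71% = 7.4806%.
Cost of preferred: Rp = 5.72 / 79.5 = 7.1950%.
Market value of equity E = 17.52 × 176.94m = 3099.9888m.
Total capital V = 3099.9888 + 392.4 + 1794 + 1593 = 6879.3888.
Equity: weight = 3099.9888/6879.3888 = 0.4506; cost = 7.4806%.
Preferred: weight = 392.4/6879.3888 = 0.0570; cost = 7.195%.
Mortgage bonds: weight = 1794/6879.3888 = 0.2608; after-tax cost = 3.5% × (1 − 17%) = 2.9050%.
Revolver drawn: weight = 1593/6879.3888 = 0.2316; after-tax cost = 8.68% × (1 − 17%) = 7.2044%.
WACC = 0.4506 × 7.4806% + 0.0570 × 7.1950% + 0.2608 × 2.9050% + 0.2316 × 7.2044% = 6.2071%.

6.21%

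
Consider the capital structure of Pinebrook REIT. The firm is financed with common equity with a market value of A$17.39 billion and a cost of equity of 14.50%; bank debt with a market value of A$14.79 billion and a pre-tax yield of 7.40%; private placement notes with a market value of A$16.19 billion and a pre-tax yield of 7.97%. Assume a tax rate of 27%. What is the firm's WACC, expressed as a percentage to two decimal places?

Total capital V = 17.39 + 14.79 + 16.19 = 48.37.
Equity: weight = 17.39/48.37 = 0.3595; cost = 14.5%.
Bank debt: weight = 14.79/48.37 = 0.3058; after-tax cost = 7.4% × (1 − 27%) = 5.4020%.
Private placement notes: weight = 16.19/48.37 = 0.3347; after-tax cost = 7.97% × (1 − 27%) = 5.8181%.
WACC = 0.3595 × 14.5000% + 0.3058 × 5.4020% + 0.3347 × 5.8181% = 8.8122%.

8.81%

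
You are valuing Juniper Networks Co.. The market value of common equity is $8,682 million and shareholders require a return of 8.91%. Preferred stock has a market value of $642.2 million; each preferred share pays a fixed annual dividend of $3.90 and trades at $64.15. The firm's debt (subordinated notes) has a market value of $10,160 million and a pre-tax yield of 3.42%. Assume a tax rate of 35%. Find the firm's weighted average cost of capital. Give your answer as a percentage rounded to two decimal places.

Cost of preferred: Rp = 3.9 / 64.15 = 6.0795%.
Total capital V = 8682 + 642.2 + 10160 = 19484.2.
Equity: weight = 8682/19484.2 = 0.4456; cost = 8.91%.
Preferred: weight = 642.2/19484.2 = 0.0330; cost = 6.0795%.
Subordinated notes: weight = 10160/19484.2 = 0.5214; after-tax cost = 3.42% × (1 − 35%) = 2.2230%.
WACC = 0.4456 × 8.9100% + 0.0330 × 6.0795% + 0.5214 × 2.2230% = 5.3298%.

5.33%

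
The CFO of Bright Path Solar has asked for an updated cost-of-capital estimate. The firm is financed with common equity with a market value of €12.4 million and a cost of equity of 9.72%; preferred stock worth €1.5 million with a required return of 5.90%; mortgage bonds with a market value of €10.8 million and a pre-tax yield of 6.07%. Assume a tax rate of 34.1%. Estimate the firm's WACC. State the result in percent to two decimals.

Total capital V = 12.4 + 1.5 + 10.8 = 24.7.
Equity: weight = 12.4/24.7 = 0.5020; cost = 9.72%.
Preferred: weight = 1.5/24.7 = 0.0607; cost = 5.9%.
Mortgage bonds: weight = 10.8/24.7 = 0.4372; after-tax cost = 6.07% × (1 − 34.1%) = 4.0001%.
WACC = 0.5020 × 9.7200% + 0.0607 × 5.9000% + 0.4372 × 4.0001% = 6.9870%.

6.99%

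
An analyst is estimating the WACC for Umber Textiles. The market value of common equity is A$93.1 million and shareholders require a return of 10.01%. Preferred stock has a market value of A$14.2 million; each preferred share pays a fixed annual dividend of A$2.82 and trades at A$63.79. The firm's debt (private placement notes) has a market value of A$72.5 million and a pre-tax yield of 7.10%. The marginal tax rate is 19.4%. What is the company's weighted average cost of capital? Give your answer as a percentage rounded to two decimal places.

7.84%

Cost of preferred: Rp = 2.82 / 63.79 = 4.4208%.
Total capital V = 93.1 + 14.2 + 72.5 = 179.8.
Equity: weight = 93.1/179.8 = 0.5178; cost = 10.01%.
Preferred: weight = 14.2/179.8 = 0.0790; cost = 4.4208%.
Private placement notes: weight = 72.5/179.8 = 0.4032; after-tax cost = 7.1% × (1 − 19.4%) = 5.7226%.
WACC = 0.5178 × 10.0100% + 0.0790 × 4.4208% + 0.4032 × 5.7226% = 7.8398%.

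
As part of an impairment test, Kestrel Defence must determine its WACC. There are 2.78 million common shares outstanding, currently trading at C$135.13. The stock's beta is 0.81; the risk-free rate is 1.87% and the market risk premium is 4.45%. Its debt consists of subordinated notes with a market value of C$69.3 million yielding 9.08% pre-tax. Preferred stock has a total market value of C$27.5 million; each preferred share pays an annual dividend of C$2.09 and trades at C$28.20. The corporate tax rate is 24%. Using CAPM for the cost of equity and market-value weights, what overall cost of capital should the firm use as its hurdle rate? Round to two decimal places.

5.80%

Cost of equity via CAPM: Re = 1.87% + 0.81 × 4.45% = 5.4745%.
Cost of preferred: Rp = 2.09 / 28.2 = 7.4113%.
Market value of equity E = 135.13 × 2.78m = 375.6614m.
Total capital V = 375.6614 + 27.5 + 69.3 = 472.4614.
Equity: weight = 375.6614/472.4614 = 0.7951; cost = 5.4745%.
Preferred: weight = 27.5/472.4614 = 0.0582; cost = 7.4113%.
Subordinated notes: weight = 69.3/472.4614 = 0.1467; after-tax cost = 9.08% × (1 − 24%) = 6.9008%.
WACC = 0.7951 × 5.4745% + 0.0582 × 7.4113% + 0.1467 × 6.9008% = 5.7964%.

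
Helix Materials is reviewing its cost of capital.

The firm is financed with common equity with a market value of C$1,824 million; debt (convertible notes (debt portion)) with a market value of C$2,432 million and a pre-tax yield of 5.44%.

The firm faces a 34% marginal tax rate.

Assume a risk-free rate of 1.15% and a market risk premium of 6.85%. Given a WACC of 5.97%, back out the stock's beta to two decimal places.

1.17

Total capital V = 1824 + 2432 = 4256.
Equity weight = 1824/4256 = 0.4286.
Convertible notes (debt portion) weight = 2432/4256 = 0.5714.
Debt contribution = 0.5714 × 5.44% × (1 − 34%) = 2.0517%.
Required equity contribution = 5.97% − 2.0517% = 3.9183%  ⇒  Re = 9.1428%.
CAPM: 9.1428% = 1.15% + β × 6.85%  ⇒  β = 1.1668.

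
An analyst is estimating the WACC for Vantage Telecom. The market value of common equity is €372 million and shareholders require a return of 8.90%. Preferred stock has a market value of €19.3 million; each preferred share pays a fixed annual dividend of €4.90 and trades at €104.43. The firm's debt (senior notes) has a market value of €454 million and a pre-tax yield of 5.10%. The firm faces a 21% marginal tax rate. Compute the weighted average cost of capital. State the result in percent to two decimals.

6.19%

Cost of preferred: Rp = 4.9 / 104.43 = 4.6921%.
Total capital V = 372 + 19.3 + 454 = 845.3.
Equity: weight = 372/845.3 = 0.4401; cost = 8.9%.
Preferred: weight = 19.3/845.3 = 0.0228; cost = 4.6921%.
Senior notes: weight = 454/845.3 = 0.5371; after-tax cost = 5.1% × (1 − 21%) = 4.0290%.
WACC = 0.4401 × 8.9000% + 0.0228 × 4.6921% + 0.5371 × 4.0290% = 6.1878%.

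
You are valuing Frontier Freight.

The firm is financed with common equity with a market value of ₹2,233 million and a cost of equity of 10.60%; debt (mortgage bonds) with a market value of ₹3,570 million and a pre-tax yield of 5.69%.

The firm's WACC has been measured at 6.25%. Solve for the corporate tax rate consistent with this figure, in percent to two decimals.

37.98%

Total capital V = 2233 + 3570 = 5803.
Equity weight = 2233/5803 = 0.3848.
Mortgage bonds weight = 3570/5803 = 0.6152.
Equity contribution = 0.3848 × 10.6% = 4.0789%.
Debt contribution must be 6.25% − 4.0789% = 2.1711%.
0.6152 × 5.69% × (1 − T) = 2.1711%  ⇒  (1 − T) = 0.6202.
T = 37.9768%.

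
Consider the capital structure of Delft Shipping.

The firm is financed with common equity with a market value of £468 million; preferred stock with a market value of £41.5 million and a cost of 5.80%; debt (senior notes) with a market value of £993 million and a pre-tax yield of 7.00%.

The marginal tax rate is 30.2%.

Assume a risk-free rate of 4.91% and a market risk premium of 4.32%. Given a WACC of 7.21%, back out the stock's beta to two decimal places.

Total capital V = 468 + 41.5 + 993 = 1502.5.
Equity weight = 468/1502.5 = 0.3115.
Preferred weight = 41.5/1502.5 = 0.0276.
Senior notes weight = 993/1502.5 = 0.6609.
Debt contribution = 0.6609 × 7% × (1 − 30.2%) = 3.2292%.
Preferred contribution = 0.0276 × 5.8% = 0.1602%.
Required equity contribution = 7.21% − 3.3893% = 3.8207%  ⇒  Re = 12.2661%.
CAPM: 12.2661% = 4.91% + β × 4.32%  ⇒  β = 1.7028.

1.70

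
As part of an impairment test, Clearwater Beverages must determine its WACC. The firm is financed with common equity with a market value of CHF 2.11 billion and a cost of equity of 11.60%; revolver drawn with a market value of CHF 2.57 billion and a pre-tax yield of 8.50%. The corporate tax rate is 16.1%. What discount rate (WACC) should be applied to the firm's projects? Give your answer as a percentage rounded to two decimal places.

9.15%

Total capital V = 2.11 + 2.57 = 4.68.
Equity: weight = 2.11/4.68 = 0.4509; cost = 11.6%.
Revolver drawn: weight = 2.57/4.68 = 0.5491; after-tax cost = 8.5% × (1 − 16.1%) = 7.1315%.
WACC = 0.4509 × 11.6000% + 0.5491 × 7.1315% = 9.1461%.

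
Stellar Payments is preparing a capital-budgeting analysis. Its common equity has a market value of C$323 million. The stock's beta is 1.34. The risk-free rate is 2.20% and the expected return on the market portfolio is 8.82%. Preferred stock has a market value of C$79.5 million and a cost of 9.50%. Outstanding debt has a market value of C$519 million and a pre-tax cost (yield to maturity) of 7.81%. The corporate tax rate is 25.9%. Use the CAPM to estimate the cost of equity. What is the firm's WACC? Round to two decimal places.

7.96%

Market risk premium = 8.82% − 2.2% = 6.62%.
Cost of equity via CAPM: Re = 2.2% + 1.34 × 6.62% = 11.0708%.
Total capital V = 323 + 79.5 + 519 = 921.5.
Equity: weight = 323/921.5 = 0.3505; cost = 11.0708%.
Preferred: weight = 79.5/921.5 = 0.0863; cost = 9.5%.
Debt: weight = 519/921.5 = 0.5632; after-tax cost = 7.81% × (1 − 25.9%) = 5.7872%.
WACC = 0.3505 × 11.0708% + 0.0863 × 9.5000% + 0.5632 × 5.7872% = 7.9595%.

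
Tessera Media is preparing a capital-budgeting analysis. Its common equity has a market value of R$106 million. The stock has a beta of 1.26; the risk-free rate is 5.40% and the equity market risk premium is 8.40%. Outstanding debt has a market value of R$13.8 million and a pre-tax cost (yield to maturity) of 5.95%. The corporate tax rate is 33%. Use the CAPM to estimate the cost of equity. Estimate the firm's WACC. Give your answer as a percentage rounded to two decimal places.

14.60%

Cost of equity via CAPM: Re = 5.4% + 1.26 × 8.4% = 15.9840%.
Total capital V = 106 + 13.8 = 119.8.
Equity: weight = 106/119.8 = 0.8848; cost = 15.984%.
Debt: weight = 13.8/119.8 = 0.1152; after-tax cost = 5.95% × (1 − 33%) = 3.9865%.
WACC = 0.8848 × 15.9840% + 0.1152 × 3.9865% = 14.6020%.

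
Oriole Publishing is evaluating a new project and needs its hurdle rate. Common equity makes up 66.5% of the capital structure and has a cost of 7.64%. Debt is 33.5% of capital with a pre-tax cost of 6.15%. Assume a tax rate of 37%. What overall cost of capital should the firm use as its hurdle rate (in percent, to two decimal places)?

After-tax cost of debt = 6.15% × (1 − 37%) = 3.8745%.
WACC = 0.665 × 7.6400% + 0.335 × 3.8745% = 6.3786%.

6.38%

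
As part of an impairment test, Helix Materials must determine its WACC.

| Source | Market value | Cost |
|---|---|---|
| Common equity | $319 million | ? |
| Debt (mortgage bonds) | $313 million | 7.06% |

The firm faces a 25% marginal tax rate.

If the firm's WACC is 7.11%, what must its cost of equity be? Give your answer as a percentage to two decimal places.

Total capital V = 319 + 313 = 632.
Equity weight = 319/632 = 0.5047.
Mortgage bonds weight = 313/632 = 0.4953.
Debt contribution = 0.4953 × 7.06% × (1 − 25%) = 2.6224%.
Required equity contribution = 7.11% − 2.6224% = 4.4876%.
Re = 4.4876% / 0.5047 = 8.8909%.

8.89%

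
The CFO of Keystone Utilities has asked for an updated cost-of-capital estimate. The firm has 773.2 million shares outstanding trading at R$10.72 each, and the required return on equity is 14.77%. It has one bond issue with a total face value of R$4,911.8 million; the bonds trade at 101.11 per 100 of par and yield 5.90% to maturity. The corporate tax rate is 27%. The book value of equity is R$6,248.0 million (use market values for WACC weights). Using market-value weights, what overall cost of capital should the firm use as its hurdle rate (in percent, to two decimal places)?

Market value of equity E = 10.72 × 773.2m = 8288.704m. Market value of debt D = 4911.8m × 101.11/100 = 4966.32098m.
Total capital V = 8288.704 + 4966.32098 = 13255.02498.
Equity: weight = 8288.704/13255.02498 = 0.6253; cost = 14.77%.
Bonds outstanding: weight = 4966.32098/13255.02498 = 0.3747; after-tax cost = 5.9% × (1 − 27%) = 4.3070%.
WACC = 0.6253 × 14.7700% + 0.3747 × 4.3070% = 10.8498%.

10.85%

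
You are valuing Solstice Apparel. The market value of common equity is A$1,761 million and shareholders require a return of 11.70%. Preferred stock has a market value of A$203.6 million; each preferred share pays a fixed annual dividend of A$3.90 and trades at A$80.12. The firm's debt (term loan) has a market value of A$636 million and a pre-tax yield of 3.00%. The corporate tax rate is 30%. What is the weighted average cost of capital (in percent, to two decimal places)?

8.82%

Cost of preferred: Rp = 3.9 / 80.12 = 4.8677%.
Total capital V = 1761 + 203.6 + 636 = 2600.6.
Equity: weight = 1761/2600.6 = 0.6772; cost = 11.7%.
Preferred: weight = 203.6/2600.6 = 0.0783; cost = 4.8677%.
Term loan: weight = 636/2600.6 = 0.2446; after-tax cost = 3% × (1 − 30%) = 2.1000%.
WACC = 0.6772 × 11.7000% + 0.0783 × 4.8677% + 0.2446 × 2.1000% = 8.8173%.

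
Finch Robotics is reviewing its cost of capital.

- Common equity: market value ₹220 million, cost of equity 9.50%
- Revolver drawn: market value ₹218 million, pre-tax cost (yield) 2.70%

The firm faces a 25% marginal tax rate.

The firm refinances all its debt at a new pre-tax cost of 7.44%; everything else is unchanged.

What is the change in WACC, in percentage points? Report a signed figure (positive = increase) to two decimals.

+1.77 pp

Current WACC:
Total capital V = 220 + 218 = 438.
Equity: weight = 220/438 = 0.5023; cost = 9.5%.
Revolver drawn: weight = 218/438 = 0.4977; after-tax cost = 2.7% × (1 − 25%) = 2.0250%.
WACC = 0.5023 × 9.5000% + 0.4977 × 2.0250% = 5.7796%.
After the change:
Total capital V = 220 + 218 = 438.
Equity: weight = 220/438 = 0.5023; cost = 9.5%.
Revolver drawn: weight = 218/438 = 0.4977; after-tax cost = 7.44% × (1 − 25%) = 5.5800%.
WACC = 0.5023 × 9.5000% + 0.4977 × 5.5800% = 7.5489%.
Change in WACC = 7.5489% − 5.7796% = 1.7694 pp.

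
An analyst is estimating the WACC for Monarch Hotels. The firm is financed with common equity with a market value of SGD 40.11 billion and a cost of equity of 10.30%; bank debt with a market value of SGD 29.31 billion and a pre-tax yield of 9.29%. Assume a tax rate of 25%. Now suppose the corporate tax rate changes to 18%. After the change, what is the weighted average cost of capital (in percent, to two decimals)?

9.17%

After the change:
Total capital V = 40.11 + 29.31 = 69.42.
Equity: weight = 40.11/69.42 = 0.5778; cost = 10.3%.
Bank debt: weight = 29.31/69.42 = 0.4222; after-tax cost = 9.29% × (1 − 18%) = 7.6178%.
WACC = 0.5778 × 10.3000% + 0.4222 × 7.6178% = 9.1675%.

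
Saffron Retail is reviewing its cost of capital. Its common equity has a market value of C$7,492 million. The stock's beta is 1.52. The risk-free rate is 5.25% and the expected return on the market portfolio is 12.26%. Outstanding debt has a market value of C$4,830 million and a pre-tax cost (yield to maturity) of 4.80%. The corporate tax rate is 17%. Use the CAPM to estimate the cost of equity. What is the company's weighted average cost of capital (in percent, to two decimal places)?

11.23%

Market risk premium = 12.26% − 5.25% = 7.01%.
Cost of equity via CAPM: Re = 5.25% + 1.52 × 7.01% = 15.9052%.
Total capital V = 7492 + 4830 = 12322.
Equity: weight = 7492/12322 = 0.6080; cost = 15.9052%.
Debt: weight = 4830/12322 = 0.3920; after-tax cost = 4.8% × (1 − 17%) = 3.9840%.
WACC = 0.6080 × 15.9052% + 0.3920 × 3.9840% = 11.2323%.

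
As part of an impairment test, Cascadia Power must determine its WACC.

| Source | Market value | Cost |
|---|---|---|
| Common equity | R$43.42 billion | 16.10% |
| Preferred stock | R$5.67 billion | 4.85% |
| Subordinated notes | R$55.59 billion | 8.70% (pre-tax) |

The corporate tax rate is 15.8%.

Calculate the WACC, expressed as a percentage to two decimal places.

10.83%

Total capital V = 43.42 + 5.67 + 55.59 = 104.68.
Equity: weight = 43.42/104.68 = 0.4148; cost = 16.1%.
Preferred: weight = 5.67/104.68 = 0.0542; cost = 4.85%.
Subordinated notes: weight = 55.59/104.68 = 0.5310; after-tax cost = 8.7% × (1 − 15.8%) = 7.3254%.
WACC = 0.4148 × 16.1000% + 0.0542 × 4.8500% + 0.5310 × 7.3254% = 10.8309%.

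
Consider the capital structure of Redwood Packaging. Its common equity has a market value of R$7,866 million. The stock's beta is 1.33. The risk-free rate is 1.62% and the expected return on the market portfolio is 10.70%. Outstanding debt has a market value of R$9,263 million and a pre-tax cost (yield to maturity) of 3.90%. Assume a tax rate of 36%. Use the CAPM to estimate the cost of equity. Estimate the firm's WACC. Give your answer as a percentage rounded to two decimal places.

Market risk premium = 10.7% − 1.62% = 9.08%.
Cost of equity via CAPM: Re = 1.62% + 1.33 × 9.08% = 13.6964%.
Total capital V = 7866 + 9263 = 17129.
Equity: weight = 7866/17129 = 0.4592; cost = 13.6964%.
Debt: weight = 9263/17129 = 0.5408; after-tax cost = 3.9% × (1 − 36%) = 2.4960%.
WACC = 0.4592 × 13.6964% + 0.5408 × 2.4960% = 7.6395%.

7.64%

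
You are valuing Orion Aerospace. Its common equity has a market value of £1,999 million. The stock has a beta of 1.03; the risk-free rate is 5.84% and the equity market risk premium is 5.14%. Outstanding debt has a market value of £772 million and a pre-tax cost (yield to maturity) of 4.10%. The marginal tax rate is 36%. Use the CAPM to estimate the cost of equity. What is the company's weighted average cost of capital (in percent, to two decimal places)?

8.76%

Cost of equity via CAPM: Re = 5.84% + 1.03 × 5.14% = 11.1342%.
Total capital V = 1999 + 772 = 2771.
Equity: weight = 1999/2771 = 0.7214; cost = 11.1342%.
Debt: weight = 772/2771 = 0.2786; after-tax cost = 4.1% × (1 − 36%) = 2.6240%.
WACC = 0.7214 × 11.1342% + 0.2786 × 2.6240% = 8.7633%.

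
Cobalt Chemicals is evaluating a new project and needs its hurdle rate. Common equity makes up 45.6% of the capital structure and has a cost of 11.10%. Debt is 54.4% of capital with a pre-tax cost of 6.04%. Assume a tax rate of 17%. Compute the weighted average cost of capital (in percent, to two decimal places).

After-tax cost of debt = 6.04% × (1 − 17%) = 5.0132%.
WACC = 0.456 × 11.1000% + 0.544 × 5.0132% = 7.7888%.

7.79%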